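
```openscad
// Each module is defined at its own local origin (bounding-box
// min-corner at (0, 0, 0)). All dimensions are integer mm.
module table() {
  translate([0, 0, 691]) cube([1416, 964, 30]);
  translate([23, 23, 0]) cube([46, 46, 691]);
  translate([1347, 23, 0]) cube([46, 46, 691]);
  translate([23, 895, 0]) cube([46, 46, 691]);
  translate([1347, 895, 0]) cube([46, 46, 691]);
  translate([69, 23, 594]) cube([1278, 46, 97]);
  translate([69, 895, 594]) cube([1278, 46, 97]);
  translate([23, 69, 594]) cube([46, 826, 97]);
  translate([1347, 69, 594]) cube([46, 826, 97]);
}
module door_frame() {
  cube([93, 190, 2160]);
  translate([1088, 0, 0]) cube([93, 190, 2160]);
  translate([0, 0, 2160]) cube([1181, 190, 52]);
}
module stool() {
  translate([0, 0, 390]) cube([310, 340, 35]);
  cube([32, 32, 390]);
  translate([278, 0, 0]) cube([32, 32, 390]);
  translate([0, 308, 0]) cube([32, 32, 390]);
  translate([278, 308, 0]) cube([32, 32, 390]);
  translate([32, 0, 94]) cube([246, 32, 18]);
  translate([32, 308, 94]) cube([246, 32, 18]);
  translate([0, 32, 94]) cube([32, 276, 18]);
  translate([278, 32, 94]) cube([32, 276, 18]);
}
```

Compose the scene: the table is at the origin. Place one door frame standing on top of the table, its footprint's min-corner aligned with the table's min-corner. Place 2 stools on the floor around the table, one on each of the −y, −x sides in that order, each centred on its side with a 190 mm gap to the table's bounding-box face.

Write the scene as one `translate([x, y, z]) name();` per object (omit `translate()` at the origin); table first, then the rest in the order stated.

table();
translate([0, 0, 721]) door_frame();
translate([553, -530, 0]) stool();
translate([-500, 312, 0]) stool();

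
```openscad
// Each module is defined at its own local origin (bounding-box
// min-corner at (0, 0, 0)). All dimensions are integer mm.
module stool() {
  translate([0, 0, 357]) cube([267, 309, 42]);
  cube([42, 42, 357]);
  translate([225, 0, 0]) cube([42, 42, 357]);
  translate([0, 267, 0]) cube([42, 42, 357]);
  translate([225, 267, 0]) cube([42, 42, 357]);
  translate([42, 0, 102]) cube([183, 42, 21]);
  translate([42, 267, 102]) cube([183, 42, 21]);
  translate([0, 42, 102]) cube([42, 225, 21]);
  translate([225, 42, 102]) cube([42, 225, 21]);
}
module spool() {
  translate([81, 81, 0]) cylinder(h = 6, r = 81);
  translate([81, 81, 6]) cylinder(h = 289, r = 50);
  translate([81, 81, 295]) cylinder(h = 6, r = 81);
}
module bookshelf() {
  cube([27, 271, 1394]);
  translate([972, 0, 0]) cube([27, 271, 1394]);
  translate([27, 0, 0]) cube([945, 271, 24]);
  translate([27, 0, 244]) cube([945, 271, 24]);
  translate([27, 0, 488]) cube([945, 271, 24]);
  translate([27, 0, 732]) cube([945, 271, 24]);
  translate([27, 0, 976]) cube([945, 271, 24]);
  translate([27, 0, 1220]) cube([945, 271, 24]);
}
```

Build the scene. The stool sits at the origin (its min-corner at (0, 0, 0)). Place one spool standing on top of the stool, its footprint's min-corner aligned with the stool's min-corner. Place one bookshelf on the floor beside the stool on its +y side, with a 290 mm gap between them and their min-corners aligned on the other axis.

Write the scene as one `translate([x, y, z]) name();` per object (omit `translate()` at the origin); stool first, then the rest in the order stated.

stool();
translate([0, 0, 399]) spool();
translate([0, 599, 0]) bookshelf();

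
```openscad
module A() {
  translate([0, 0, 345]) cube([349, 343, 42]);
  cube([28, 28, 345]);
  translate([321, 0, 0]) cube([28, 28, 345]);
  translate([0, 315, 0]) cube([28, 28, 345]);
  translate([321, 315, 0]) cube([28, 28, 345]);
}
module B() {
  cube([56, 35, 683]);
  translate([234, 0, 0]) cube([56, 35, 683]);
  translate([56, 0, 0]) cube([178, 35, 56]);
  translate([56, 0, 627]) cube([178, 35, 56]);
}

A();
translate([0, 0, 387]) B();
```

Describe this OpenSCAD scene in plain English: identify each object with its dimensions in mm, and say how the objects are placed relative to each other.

A is a four-legged stool. The seat is 349×343 mm, 42 mm thick, top at z = 387 mm. It stands on four square legs, each 28×28 mm in cross-section, from z = 0 to the seat underside, each flush with a corner of the seat.

B is a rectangular picture frame lying in the x–z plane (depth along y). The opening is 178 mm wide (x) by 571 mm tall (z), surrounded by a border 56 mm wide on all four sides. The frame is 35 mm deep and is made of two full-height vertical stiles with two horizontal rails fitted between them.

The picture frame is on top of the stool.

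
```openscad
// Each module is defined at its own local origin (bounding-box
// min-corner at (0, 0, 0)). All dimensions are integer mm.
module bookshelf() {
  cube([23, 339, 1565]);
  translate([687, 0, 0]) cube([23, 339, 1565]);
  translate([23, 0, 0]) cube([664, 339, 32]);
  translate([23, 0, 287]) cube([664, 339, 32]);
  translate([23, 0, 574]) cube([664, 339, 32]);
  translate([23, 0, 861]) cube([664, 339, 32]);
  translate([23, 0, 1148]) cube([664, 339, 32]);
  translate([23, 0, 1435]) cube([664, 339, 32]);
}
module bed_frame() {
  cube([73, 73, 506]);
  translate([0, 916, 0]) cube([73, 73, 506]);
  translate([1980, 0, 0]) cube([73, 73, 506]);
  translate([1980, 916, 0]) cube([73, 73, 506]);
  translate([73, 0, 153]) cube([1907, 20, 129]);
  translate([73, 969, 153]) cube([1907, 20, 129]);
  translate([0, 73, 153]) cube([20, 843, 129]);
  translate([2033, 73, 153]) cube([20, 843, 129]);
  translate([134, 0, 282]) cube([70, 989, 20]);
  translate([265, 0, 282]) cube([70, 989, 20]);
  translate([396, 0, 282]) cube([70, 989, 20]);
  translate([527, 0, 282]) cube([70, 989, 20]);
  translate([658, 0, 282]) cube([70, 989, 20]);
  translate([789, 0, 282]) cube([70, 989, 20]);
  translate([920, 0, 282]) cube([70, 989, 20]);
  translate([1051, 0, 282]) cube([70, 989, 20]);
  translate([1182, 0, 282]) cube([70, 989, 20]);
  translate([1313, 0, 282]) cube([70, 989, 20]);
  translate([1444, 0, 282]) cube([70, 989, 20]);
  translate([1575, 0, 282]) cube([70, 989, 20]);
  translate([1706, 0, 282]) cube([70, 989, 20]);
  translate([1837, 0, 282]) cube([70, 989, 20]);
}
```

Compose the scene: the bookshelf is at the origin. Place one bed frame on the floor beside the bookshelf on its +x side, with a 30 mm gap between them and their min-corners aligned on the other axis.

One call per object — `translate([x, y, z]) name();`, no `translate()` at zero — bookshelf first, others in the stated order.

bookshelf();
translate([740, 0, 0]) bed_frame();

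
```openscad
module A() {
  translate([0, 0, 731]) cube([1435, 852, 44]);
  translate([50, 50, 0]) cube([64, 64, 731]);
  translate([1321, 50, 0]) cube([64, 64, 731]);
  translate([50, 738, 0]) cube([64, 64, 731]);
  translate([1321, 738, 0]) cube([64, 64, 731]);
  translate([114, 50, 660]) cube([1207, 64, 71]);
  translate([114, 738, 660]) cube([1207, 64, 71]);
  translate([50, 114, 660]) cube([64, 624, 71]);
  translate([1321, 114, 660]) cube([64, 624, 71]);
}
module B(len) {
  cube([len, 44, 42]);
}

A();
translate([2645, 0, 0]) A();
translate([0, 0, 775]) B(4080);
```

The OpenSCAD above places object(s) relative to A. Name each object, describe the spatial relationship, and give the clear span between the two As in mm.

A is a table. B is a beam. A beam spans the tops of two tables. The clear span between the two tables is 1210 mm.

Second table starts at x = 2645; first ends at x = 1435; clear span = 2645 − 1435 = 1210 mm.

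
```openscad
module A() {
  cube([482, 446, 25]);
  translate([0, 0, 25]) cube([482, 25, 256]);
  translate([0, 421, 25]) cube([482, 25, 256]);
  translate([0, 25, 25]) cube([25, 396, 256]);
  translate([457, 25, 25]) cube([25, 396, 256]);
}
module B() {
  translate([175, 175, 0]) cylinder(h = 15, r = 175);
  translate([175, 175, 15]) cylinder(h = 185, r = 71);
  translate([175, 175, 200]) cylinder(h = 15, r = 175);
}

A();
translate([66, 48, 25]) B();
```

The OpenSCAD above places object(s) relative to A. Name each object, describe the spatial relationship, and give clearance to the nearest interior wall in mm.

Clearances: x = 41, y = 23; minimum 23 mm.

A is an open box. B is a spool. The spool sits inside the open box, centred. The clearance to the nearest interior wall is 23 mm.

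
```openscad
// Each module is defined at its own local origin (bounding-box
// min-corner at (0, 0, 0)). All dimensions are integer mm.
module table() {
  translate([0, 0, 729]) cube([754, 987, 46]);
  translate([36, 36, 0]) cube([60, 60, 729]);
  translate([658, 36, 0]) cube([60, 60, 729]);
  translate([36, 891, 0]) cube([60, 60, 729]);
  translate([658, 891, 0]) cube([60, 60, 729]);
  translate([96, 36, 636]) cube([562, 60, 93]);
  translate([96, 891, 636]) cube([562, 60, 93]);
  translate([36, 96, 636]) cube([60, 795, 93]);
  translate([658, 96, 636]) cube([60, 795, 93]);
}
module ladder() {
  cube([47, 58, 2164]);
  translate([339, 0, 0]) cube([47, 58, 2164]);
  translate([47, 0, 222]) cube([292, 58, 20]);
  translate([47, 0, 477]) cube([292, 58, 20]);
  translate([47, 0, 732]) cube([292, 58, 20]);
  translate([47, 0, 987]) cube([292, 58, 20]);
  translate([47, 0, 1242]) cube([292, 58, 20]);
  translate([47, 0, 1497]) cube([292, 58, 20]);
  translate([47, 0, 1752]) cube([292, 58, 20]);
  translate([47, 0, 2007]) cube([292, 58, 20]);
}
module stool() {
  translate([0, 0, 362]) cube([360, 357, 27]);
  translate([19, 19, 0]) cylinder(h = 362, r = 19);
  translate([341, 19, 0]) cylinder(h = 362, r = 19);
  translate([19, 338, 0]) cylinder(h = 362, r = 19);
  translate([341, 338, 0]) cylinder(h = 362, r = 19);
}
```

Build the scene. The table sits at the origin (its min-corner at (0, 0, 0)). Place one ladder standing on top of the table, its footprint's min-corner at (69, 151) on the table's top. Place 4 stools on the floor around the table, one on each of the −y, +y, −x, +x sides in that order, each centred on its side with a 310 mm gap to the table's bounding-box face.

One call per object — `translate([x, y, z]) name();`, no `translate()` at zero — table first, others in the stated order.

table();
translate([69, 151, 775]) ladder();
translate([197, -667, 0]) stool();
translate([197, 1297, 0]) stool();
translate([-670, 315, 0]) stool();
translate([1064, 315, 0]) stool();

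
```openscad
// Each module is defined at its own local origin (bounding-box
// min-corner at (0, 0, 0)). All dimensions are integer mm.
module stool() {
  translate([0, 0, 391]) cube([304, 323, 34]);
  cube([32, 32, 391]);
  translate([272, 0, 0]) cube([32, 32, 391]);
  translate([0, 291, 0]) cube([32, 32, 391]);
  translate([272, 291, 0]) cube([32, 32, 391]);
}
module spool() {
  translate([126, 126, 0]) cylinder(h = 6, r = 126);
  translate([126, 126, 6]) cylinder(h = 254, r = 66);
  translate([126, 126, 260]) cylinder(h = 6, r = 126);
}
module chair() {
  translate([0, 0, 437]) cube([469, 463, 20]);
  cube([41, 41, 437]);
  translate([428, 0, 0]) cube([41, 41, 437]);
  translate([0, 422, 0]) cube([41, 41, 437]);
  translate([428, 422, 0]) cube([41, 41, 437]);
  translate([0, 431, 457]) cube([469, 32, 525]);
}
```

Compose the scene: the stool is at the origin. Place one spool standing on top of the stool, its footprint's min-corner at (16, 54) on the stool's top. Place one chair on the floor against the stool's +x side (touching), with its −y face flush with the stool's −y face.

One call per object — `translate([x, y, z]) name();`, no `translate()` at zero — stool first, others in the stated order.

stool();
translate([16, 54, 425]) spool();
translate([304, 0, 0]) chair();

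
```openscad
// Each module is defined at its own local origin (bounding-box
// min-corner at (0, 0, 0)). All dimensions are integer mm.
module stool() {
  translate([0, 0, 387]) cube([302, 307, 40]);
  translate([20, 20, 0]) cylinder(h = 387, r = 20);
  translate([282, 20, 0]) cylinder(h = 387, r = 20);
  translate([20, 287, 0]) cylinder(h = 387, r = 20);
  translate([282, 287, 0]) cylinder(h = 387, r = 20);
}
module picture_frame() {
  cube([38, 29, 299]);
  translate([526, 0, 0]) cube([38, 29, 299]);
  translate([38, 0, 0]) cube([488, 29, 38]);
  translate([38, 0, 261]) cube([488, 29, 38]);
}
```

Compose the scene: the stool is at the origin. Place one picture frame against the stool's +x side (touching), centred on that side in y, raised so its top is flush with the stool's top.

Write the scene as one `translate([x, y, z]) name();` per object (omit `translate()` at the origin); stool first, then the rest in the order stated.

stool();
translate([302, 139, 128]) picture_frame();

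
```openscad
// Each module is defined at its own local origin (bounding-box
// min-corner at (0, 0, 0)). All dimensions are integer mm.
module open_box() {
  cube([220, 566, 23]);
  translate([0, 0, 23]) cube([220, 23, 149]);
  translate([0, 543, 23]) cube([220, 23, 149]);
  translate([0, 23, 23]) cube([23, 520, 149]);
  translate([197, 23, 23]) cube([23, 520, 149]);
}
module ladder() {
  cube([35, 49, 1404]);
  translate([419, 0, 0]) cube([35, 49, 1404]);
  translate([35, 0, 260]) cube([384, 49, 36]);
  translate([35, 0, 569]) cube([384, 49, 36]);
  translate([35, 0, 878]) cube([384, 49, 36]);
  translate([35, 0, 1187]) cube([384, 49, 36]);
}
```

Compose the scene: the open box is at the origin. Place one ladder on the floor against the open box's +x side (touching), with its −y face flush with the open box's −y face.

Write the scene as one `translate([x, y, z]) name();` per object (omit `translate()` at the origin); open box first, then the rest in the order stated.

open_box();
translate([220, 0, 0]) ladder();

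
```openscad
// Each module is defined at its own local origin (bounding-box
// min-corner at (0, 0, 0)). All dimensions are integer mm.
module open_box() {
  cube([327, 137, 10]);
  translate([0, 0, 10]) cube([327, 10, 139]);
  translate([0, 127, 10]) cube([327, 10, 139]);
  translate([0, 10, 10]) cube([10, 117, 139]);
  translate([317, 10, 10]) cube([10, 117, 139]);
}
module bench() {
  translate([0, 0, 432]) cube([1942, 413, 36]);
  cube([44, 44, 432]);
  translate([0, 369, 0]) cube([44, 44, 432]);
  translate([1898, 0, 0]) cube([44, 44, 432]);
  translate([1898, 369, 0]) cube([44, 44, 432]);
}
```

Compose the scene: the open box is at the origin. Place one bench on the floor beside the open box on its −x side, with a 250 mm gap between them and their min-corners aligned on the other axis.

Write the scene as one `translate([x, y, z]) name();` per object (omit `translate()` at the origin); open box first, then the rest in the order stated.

open_box();
translate([-2192, 0, 0]) bench();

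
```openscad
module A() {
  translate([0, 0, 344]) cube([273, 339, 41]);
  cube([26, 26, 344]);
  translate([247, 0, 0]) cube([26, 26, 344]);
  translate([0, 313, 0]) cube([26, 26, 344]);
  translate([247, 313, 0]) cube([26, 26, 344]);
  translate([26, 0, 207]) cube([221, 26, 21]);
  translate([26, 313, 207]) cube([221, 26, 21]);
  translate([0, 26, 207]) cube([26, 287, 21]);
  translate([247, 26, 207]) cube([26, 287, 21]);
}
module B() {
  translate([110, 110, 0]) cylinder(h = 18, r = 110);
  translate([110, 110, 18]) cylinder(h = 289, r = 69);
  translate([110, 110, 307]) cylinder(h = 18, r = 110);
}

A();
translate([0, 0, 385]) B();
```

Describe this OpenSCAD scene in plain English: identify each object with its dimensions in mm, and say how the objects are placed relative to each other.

A is a four-legged stool. The seat is a 273×339×41 mm slab whose top surface is at z = 385 mm; four square legs, each 26×26 mm in cross-section, run from the floor (z = 0) to the underside of the seat, each flush with a corner of the seat. Four stretchers, 26 mm wide and 21 mm tall, connect adjacent legs with their undersides at z = 207 mm, each running between the inner faces of the legs it joins and aligned with the legs' outer faces on the other axis.

B is a spool: two coaxial disc flanges of radius 110 mm and thickness 18 mm, joined by a core cylinder of radius 69 mm and height 289 mm. The lower flange rests on z = 0 and the three cylinders share a vertical axis.

The spool is on top of the stool.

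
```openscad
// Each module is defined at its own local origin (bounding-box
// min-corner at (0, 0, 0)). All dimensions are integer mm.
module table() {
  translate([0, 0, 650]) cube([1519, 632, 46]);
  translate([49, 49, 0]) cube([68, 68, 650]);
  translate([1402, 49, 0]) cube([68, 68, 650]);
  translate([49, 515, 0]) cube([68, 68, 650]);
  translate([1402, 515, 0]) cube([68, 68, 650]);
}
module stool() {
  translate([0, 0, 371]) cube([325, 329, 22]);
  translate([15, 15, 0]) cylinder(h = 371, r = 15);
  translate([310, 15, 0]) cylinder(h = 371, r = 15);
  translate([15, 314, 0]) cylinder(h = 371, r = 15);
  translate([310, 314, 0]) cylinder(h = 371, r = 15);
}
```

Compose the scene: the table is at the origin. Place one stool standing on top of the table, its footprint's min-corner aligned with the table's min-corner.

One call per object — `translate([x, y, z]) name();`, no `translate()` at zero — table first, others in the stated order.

table();
translate([0, 0, 696]) stool();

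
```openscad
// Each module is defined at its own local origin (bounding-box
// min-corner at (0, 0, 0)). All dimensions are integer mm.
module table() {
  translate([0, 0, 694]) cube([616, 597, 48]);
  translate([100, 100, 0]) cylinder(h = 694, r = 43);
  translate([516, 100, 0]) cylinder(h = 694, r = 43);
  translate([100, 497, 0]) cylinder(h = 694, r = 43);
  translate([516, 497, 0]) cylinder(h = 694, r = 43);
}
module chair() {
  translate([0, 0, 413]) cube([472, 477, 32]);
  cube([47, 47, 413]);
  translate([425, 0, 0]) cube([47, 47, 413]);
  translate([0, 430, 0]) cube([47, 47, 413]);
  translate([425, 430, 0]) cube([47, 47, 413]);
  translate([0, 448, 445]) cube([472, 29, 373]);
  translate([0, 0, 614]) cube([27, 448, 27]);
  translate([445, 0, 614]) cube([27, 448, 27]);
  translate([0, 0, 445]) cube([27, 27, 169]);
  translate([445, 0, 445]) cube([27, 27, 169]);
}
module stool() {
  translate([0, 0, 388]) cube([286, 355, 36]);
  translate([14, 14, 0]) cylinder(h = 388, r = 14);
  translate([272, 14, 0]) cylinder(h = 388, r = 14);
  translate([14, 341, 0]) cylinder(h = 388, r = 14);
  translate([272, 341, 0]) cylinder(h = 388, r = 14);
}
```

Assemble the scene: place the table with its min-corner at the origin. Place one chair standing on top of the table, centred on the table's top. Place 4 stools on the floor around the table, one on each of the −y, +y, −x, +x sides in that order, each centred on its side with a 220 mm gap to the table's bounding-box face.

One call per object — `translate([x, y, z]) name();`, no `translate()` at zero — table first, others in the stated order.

table();
translate([72, 60, 742]) chair();
translate([165, -575, 0]) stool();
translate([165, 817, 0]) stool();
translate([-506, 121, 0]) stool();
translate([836, 121, 0]) stool();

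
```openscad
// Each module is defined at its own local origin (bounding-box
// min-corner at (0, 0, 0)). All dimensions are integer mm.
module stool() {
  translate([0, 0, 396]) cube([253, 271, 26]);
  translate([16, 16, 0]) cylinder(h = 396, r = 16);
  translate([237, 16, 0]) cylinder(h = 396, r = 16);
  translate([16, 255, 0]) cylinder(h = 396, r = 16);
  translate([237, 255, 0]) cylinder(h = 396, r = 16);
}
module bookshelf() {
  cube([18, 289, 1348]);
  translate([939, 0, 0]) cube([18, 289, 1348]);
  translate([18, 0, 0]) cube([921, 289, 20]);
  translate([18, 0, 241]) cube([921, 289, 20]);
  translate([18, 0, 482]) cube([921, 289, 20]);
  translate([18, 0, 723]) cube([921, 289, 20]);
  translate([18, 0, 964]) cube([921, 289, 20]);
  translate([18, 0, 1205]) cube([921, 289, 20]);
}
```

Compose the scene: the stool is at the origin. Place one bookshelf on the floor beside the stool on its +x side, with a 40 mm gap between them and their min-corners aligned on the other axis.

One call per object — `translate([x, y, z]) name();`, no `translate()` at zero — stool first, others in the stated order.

stool();
translate([293, 0, 0]) bookshelf();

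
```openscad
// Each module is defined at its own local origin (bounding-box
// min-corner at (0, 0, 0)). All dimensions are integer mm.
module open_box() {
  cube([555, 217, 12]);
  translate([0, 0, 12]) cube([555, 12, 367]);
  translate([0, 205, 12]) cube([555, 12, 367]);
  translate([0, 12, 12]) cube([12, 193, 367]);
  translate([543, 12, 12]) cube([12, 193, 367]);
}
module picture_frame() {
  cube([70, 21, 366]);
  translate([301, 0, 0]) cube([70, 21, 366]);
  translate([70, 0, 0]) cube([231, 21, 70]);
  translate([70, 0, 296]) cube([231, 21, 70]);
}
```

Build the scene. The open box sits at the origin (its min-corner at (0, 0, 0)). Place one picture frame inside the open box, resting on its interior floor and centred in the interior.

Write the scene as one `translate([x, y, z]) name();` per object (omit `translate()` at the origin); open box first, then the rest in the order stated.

open_box();
translate([92, 98, 12]) picture_frame();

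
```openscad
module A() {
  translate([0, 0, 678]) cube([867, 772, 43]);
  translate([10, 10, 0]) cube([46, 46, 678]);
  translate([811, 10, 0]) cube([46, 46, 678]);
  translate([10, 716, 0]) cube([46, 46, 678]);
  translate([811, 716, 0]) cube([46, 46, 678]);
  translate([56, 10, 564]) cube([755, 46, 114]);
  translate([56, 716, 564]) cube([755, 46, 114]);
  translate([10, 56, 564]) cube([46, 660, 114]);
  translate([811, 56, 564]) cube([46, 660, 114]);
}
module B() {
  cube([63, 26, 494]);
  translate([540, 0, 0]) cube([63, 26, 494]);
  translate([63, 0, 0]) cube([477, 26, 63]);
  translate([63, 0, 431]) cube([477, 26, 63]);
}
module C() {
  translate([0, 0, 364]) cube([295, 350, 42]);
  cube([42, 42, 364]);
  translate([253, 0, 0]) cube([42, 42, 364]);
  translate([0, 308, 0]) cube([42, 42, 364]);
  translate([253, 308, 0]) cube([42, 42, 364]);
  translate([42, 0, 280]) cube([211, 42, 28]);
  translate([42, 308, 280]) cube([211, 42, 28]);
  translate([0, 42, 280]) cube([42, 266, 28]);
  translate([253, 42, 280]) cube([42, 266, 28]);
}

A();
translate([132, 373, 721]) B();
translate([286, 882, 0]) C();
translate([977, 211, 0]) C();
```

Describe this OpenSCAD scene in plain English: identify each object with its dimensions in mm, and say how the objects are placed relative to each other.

A is a table with a 867×772 mm rectangular top, 43 mm thick, top surface at z = 721 mm, supported by four 46×46 mm square legs, each inset 10 mm from the nearest pair of top edges, running from the floor. Four apron rails, 46 mm thick and 114 mm tall, run between adjacent legs with their top edges flush with the underside of the top and their outer faces flush with the legs' outer faces.

B is a rectangular picture frame lying in the x–z plane (depth along y). The opening is 477 mm wide (x) by 368 mm tall (z), surrounded by a border 63 mm wide on all four sides. The frame is 26 mm deep and is made of two full-height vertical stiles with two horizontal rails fitted between them.

C is a simple wooden stool: a rectangular seat 295 mm (x) by 350 mm (y), 42 mm thick, top face at z = 406 mm, on four square legs, each 42×42 mm in cross-section. The legs rest on z = 0, each flush with a corner of the seat. Four stretchers, 42 mm wide and 28 mm tall, connect adjacent legs with their undersides at z = 280 mm, each running between the inner faces of the legs it joins and aligned with the legs' outer faces on the other axis.

The picture frame is on top of the table, centred. Two stools sit around the table at the +y, +x sides.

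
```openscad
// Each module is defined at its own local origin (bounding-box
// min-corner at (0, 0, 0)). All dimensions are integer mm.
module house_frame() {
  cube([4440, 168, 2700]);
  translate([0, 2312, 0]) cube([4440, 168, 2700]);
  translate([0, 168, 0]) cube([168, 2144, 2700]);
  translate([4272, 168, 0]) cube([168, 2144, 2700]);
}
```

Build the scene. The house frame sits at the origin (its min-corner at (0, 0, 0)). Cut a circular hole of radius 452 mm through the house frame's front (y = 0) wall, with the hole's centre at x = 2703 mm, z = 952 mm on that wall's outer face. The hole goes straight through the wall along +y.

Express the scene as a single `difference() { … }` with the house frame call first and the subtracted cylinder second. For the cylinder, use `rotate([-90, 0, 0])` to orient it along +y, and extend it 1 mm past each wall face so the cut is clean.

difference() {
  house_frame();
  translate([2703, -1, 952]) rotate([-90, 0, 0]) cylinder(h = 170, r = 452);
}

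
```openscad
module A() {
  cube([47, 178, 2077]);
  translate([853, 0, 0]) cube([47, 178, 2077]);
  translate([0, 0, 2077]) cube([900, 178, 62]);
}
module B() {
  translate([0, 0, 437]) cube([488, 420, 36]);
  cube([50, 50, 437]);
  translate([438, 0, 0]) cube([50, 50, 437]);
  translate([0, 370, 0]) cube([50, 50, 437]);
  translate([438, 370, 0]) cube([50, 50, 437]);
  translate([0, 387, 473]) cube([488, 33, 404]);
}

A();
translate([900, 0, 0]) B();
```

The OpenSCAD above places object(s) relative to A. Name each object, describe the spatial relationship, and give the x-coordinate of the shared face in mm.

A is a door frame. B is a chair. The chair is against the door frame's +x side, with their −y faces flush. The x-coordinate of the shared face is 900 mm.

The door frame's +x face and the chair's −x face are both at x = 900 mm.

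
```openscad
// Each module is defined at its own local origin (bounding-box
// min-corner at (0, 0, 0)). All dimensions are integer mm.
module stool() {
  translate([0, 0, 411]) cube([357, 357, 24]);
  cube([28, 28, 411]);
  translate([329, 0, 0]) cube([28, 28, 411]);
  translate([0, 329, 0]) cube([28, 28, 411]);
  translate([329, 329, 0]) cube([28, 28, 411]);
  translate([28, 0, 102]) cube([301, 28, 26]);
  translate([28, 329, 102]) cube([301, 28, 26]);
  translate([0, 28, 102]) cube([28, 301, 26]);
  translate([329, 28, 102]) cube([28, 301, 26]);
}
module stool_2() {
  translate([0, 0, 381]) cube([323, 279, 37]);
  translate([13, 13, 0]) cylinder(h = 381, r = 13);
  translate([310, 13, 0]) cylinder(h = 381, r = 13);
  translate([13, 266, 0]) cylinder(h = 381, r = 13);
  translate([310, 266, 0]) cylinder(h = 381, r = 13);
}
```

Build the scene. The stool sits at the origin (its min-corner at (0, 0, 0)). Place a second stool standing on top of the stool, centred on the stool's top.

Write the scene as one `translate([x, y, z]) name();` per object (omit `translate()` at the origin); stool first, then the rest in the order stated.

stool();
translate([17, 39, 435]) stool_2();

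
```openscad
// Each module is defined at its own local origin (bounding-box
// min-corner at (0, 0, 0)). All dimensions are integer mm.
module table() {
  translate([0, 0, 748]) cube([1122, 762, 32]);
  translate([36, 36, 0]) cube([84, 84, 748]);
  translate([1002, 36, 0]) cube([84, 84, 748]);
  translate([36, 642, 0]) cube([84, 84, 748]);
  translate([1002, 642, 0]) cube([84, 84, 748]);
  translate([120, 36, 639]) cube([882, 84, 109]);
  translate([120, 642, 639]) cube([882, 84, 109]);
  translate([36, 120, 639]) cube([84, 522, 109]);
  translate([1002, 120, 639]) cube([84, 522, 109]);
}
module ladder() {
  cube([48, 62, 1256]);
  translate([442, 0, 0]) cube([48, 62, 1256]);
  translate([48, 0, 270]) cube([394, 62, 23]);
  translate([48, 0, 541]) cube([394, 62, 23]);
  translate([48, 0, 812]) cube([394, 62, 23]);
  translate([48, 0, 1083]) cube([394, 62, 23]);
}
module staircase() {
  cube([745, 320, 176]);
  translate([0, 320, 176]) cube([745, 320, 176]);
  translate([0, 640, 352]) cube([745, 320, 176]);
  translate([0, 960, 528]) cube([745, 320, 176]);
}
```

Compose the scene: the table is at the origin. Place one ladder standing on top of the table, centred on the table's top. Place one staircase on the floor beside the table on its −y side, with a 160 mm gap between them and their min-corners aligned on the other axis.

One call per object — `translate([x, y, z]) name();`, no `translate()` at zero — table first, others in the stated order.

table();
translate([316, 350, 780]) ladder();
translate([0, -1440, 0]) staircase();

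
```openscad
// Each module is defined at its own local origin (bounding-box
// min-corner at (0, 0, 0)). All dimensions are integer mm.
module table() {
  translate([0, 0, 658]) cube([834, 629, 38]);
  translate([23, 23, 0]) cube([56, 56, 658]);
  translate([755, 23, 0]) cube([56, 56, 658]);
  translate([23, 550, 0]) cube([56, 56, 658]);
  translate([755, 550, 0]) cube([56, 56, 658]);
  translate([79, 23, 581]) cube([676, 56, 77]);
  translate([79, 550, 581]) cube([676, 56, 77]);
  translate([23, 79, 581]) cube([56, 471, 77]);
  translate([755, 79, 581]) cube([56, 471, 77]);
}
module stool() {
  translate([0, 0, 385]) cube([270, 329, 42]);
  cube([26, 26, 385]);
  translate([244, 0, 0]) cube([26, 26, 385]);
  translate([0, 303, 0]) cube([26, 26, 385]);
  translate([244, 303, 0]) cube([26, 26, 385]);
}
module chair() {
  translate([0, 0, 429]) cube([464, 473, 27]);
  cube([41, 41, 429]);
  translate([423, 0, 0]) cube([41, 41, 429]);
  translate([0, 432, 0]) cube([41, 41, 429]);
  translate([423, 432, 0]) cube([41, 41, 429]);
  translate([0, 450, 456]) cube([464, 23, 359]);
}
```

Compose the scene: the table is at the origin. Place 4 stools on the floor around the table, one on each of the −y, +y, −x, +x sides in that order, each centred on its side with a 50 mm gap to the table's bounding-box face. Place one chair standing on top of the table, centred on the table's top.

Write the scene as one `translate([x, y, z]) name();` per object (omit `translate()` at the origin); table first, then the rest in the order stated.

table();
translate([282, -379, 0]) stool();
translate([282, 679, 0]) stool();
translate([-320, 150, 0]) stool();
translate([884, 150, 0]) stool();
translate([185, 78, 696]) chair();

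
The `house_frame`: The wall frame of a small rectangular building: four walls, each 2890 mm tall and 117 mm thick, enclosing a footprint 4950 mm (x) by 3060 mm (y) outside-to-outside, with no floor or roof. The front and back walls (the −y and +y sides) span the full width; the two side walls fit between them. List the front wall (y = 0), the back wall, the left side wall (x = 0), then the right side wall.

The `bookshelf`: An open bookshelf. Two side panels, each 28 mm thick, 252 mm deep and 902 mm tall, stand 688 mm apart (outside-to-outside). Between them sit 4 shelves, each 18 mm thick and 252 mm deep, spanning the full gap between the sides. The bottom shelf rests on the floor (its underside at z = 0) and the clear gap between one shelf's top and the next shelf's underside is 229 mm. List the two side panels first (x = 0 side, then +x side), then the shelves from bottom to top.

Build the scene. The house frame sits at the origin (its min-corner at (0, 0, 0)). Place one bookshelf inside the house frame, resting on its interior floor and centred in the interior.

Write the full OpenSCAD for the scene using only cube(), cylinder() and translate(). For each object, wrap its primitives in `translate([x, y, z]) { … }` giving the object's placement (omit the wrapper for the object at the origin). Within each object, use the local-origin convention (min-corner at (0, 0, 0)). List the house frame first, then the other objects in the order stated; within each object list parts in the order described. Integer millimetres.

cube([4950, 117, 2890]);
translate([0, 2943, 0]) cube([4950, 117, 2890]);
translate([0, 117, 0]) cube([117, 2826, 2890]);
translate([4833, 117, 0]) cube([117, 2826, 2890]);
translate([2131, 1404, 0]) {
  cube([28, 252, 902]);
  translate([660, 0, 0]) cube([28, 252, 902]);
  translate([28, 0, 0]) cube([632, 252, 18]);
  translate([28, 0, 247]) cube([632, 252, 18]);
  translate([28, 0, 494]) cube([632, 252, 18]);
  translate([28, 0, 741]) cube([632, 252, 18]);
}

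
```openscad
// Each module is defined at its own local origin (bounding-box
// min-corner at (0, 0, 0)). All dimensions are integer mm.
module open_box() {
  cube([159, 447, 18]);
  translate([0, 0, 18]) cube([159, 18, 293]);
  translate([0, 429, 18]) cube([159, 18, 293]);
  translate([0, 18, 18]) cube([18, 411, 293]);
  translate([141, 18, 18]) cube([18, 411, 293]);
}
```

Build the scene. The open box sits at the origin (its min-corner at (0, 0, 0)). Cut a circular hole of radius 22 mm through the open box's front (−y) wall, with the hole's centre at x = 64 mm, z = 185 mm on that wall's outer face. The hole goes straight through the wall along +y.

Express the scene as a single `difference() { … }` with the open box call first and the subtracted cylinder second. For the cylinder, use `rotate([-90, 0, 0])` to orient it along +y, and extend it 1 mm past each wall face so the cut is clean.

difference() {
  open_box();
  translate([64, -1, 185]) rotate([-90, 0, 0]) cylinder(h = 20, r = 22);
}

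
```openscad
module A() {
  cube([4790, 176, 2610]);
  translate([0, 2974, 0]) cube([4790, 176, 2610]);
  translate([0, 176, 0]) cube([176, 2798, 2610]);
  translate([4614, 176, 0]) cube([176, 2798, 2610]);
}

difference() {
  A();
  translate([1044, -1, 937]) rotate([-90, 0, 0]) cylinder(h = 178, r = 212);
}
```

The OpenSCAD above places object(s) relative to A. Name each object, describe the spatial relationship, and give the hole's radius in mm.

A is a house frame. The house frame has a circular hole through its front wall. The hole's radius is 212 mm.

The subtracted cylinder has r = 212 mm.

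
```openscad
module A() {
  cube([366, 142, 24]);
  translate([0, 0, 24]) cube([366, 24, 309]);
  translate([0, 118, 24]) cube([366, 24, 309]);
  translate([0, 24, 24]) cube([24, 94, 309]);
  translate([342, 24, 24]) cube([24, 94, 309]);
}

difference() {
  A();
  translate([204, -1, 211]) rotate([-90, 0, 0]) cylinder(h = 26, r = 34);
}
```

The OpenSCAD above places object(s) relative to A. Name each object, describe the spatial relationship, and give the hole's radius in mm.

A is an open box. The open box has a circular hole through its front wall. The hole's radius is 34 mm.

The subtracted cylinder has r = 34 mm.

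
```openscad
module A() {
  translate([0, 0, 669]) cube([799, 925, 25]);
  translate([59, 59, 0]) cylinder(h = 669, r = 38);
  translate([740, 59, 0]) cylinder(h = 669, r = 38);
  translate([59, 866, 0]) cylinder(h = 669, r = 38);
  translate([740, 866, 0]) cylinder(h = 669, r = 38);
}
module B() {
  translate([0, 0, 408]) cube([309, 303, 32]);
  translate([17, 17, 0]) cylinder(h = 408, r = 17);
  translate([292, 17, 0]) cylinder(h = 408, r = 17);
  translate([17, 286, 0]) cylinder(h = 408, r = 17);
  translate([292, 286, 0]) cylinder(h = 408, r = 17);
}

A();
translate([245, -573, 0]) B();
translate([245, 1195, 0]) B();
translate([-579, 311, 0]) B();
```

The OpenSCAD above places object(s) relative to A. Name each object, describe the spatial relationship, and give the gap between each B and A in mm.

A is a table. B is a stool. Three stools sit around the table at the −y, +y, −x sides. The gap between each stool and the table is 270 mm.

Each stool's nearest face is 270 mm from the table's bounding box.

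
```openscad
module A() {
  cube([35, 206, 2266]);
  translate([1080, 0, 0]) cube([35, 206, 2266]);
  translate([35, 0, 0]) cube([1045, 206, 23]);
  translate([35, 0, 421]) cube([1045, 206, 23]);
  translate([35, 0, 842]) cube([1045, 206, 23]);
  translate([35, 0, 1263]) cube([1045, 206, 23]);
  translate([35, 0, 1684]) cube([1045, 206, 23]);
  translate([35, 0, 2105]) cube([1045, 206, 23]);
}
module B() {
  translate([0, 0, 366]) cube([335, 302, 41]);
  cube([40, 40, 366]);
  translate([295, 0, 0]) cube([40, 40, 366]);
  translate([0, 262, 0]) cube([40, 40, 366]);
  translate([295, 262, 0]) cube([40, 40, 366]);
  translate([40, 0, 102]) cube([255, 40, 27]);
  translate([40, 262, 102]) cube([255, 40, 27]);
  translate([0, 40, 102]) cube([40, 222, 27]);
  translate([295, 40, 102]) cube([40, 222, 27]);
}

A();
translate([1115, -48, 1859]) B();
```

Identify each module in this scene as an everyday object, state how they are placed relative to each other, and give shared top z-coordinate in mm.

Both tops at z = 2266 mm.

A is a bookshelf. B is a stool. The stool is beside the bookshelf with their tops flush at z = 2266. The shared top z-coordinate is 2266 mm.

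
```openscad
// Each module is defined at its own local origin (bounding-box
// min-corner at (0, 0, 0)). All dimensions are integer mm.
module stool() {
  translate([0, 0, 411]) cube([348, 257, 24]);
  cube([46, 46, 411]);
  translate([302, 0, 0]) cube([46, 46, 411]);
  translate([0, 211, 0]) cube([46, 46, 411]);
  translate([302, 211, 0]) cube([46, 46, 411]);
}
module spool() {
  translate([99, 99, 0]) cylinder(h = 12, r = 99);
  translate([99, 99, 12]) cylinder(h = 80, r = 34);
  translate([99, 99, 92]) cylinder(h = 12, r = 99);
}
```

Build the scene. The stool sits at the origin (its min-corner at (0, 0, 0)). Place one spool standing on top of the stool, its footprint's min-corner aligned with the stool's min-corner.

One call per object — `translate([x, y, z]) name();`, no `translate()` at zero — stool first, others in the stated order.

stool();
translate([0, 0, 435]) spool();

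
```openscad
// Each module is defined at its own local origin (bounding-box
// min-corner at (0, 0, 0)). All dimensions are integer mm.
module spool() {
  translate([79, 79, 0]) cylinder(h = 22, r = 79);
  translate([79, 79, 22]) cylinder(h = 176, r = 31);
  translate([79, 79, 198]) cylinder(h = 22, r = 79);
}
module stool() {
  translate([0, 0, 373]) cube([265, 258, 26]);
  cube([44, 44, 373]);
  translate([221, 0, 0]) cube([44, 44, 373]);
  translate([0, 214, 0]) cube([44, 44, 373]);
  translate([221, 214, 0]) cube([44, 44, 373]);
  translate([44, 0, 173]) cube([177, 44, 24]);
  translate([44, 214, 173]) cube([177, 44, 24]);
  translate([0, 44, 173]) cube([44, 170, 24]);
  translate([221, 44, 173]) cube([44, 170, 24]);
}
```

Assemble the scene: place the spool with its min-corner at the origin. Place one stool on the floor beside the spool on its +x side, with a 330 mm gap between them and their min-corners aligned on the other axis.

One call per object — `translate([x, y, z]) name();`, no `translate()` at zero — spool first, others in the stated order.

spool();
translate([488, 0, 0]) stool();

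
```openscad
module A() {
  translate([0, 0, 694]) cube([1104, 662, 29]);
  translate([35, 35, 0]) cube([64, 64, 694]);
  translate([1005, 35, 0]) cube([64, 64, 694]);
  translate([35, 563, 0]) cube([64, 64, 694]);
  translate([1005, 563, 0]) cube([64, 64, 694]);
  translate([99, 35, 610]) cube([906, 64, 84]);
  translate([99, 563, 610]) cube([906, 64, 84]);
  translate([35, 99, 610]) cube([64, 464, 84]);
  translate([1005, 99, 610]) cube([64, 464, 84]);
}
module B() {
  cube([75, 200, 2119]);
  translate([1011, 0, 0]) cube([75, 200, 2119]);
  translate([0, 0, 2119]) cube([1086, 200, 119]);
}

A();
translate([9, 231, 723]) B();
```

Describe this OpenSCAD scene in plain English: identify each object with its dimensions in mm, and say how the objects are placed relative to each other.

A is a rectangular dining table. The top is 1104×662×29 mm with its upper surface at z = 723 mm. It stands on four 64×64 mm square legs, each inset 35 mm from the nearest pair of top edges, running from the floor to the underside of the top. Four apron rails, 64 mm thick and 84 mm tall, run between adjacent legs with their top edges flush with the underside of the top and their outer faces flush with the legs' outer faces.

B is a rectangular door frame: two vertical jambs of 75×200 mm section, 2119 mm tall, with a clear opening 936 mm wide between their inner faces. A header 119 mm tall and 200 mm deep lies on top of the jambs and spans the full outside width.

The door frame is on top of the table, centred.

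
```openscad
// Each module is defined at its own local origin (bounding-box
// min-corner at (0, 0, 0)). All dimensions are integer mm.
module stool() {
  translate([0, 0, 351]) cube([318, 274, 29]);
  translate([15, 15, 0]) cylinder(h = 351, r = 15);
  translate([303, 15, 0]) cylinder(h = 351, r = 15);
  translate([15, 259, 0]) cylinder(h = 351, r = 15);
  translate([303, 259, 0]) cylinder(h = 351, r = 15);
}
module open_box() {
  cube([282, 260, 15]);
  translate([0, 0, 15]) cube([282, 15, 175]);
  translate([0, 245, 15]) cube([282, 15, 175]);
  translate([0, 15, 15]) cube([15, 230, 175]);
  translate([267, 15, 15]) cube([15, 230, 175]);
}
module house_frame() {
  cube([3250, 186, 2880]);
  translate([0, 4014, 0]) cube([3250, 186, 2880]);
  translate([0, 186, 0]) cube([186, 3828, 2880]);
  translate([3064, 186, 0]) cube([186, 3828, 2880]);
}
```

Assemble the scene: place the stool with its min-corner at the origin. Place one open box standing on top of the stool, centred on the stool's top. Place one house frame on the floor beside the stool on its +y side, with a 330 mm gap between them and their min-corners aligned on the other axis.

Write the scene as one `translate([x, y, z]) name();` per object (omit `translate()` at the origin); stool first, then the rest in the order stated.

stool();
translate([18, 7, 380]) open_box();
translate([0, 604, 0]) house_frame();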